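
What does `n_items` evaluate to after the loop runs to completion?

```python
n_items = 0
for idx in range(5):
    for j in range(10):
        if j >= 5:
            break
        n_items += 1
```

Let's trace through this code step by step.

Initialize: n_items = 0
Entering loop: for idx in range(5):
After iteration 1: idx = 0, n_items = 5
After iteration 2: idx = 1, n_items = 10
After iteration 3: idx = 2, n_items = 15
After iteration 4: idx = 3, n_items = 20
After iteration 5: idx = 4, n_items = 25
Loop ends.

Final answer: 25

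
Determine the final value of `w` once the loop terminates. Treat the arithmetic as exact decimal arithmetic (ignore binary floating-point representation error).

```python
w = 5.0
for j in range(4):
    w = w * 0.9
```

Let's trace through this code step by step.

Initialize: w = 5.0
Entering loop: for j in range(4):
After iteration 1: j = 0, w = 4.5
After iteration 2: j = 1, w = 4.05
After iteration 3: j = 2, w = 3.645
After iteration 4: j = 3, w = 3.2805
Loop ends.

Final answer: 3.2805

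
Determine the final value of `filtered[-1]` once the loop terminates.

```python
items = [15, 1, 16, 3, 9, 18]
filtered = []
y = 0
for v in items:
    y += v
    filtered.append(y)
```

Let's trace through this code step by step.

Initialize: items = [15, 1, 16, 3, 9, 18]
Initialize: filtered = []
Initialize: y = 0
Entering loop: for v in items:
After iteration 1: v = 15, filtered = [15], y = 15
After iteration 2: v = 1, filtered = [15, 16], y = 16
After iteration 3: v = 16, filtered = [15, 16, 32], y = 32
After iteration 4: v = 3, filtered = [15, 16, 32, 35], y = 35
After iteration 5: v = 9, filtered = [15, 16, 32, 35, 44], y = 44
After iteration 6: v = 18, filtered = [15, 16, 32, 35, 44, 62], y = 62
Loop ends.
filtered[-1] = 62

Final answer: 62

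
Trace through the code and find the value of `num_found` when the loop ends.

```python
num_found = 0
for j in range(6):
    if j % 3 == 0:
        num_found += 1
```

Let's trace through this code step by step.

Initialize: num_found = 0
Entering loop: for j in range(6):
After iteration 1: j = 0, num_found = 1
After iteration 2: j = 1, num_found = 1
After iteration 3: j = 2, num_found = 1
After iteration 4: j = 3, num_found = 2
After iteration 5: j = 4, num_found = 2
After iteration 6: j = 5, num_found = 2
Loop ends.

Final answer: 2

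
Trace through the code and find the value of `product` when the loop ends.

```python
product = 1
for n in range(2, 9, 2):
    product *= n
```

Let's trace through this code step by step.

Initialize: product = 1
Entering loop: for n in range(2, 9, 2):
After iteration 1: n = 2, product = 2
After iteration 2: n = 4, product = 8
After iteration 3: n = 6, product = 48
After iteration 4: n = 8, product = 384
Loop ends.

Final answer: 384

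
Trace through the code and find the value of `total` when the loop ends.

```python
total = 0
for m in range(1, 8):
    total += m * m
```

Let's trace through this code step by step.

Initialize: total = 0
Entering loop: for m in range(1, 8):
After iteration 1: m = 1, total = 1
After iteration 2: m = 2, total = 5
After iteration 3: m = 3, total = 14
After iteration 4: m = 4, total = 30
After iteration 5: m = 5, total = 55
After iteration 6: m = 6, total = 91
After iteration 7: m = 7, total = 140
Loop ends.

Final answer: 140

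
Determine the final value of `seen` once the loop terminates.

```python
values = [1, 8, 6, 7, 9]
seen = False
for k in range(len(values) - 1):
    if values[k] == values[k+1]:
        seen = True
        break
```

Let's trace through this code step by step.

Initialize: values = [1, 8, 6, 7, 9]
Initialize: seen = False
Entering loop: for k in range(len(values) - 1):
After iteration 1: k = 0, seen = False
After iteration 2: k = 1, seen = False
After iteration 3: k = 2, seen = False
After iteration 4: k = 3, seen = False
Loop ends.

Final answer: False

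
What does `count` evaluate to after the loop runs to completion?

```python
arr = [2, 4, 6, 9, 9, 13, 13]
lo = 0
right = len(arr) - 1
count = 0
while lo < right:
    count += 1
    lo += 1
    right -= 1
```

Let's trace through this code step by step.

Initialize: arr = [2, 4, 6, 9, 9, 13, 13]
Initialize: lo = 0
Initialize: right = 6
Initialize: count = 0
Entering loop: while lo < right:
After iteration 1: lo = 1, right = 5, count = 1
After iteration 2: lo = 2, right = 4, count = 2
After iteration 3: lo = 3, right = 3, count = 3
Loop ends.

Final answer: 3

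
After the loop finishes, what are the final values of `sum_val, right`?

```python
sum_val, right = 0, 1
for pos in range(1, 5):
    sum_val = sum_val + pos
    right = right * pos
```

Let's trace through this code step by step.

Initialize: sum_val = 0
Initialize: right = 1
Entering loop: for pos in range(1, 5):
After iteration 1: pos = 1, sum_val = 1, right = 1
After iteration 2: pos = 2, sum_val = 3, right = 2
After iteration 3: pos = 3, sum_val = 6, right = 6
After iteration 4: pos = 4, sum_val = 10, right = 24
Loop ends.

Final answer: 10, 24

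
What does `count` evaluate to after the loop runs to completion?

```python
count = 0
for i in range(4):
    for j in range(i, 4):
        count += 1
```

Let's trace through this code step by step.

Initialize: count = 0
Entering loop: for i in range(4):
After iteration 1: i = 0, count = 4
After iteration 2: i = 1, count = 7
After iteration 3: i = 2, count = 9
After iteration 4: i = 3, count = 10
Loop ends.

Final answer: 10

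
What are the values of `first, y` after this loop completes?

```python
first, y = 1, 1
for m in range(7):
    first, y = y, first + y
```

Let's trace through this code step by step.

Initialize: first = 1
Initialize: y = 1
Entering loop: for m in range(7):
After iteration 1: m = 0, first = 1, y = 2
After iteration 2: m = 1, first = 2, y = 3
After iteration 3: m = 2, first = 3, y = 5
After iteration 4: m = 3, first = 5, y = 8
After iteration 5: m = 4, first = 8, y = 13
After iteration 6: m = 5, first = 13, y = 21
After iteration 7: m = 6, first = 21, y = 34
Loop ends.

Final answer: 21, 34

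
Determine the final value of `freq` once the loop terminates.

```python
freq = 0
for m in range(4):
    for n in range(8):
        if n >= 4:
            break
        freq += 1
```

Let's trace through this code step by step.

Initialize: freq = 0
Entering loop: for m in range(4):
After iteration 1: m = 0, freq = 4
After iteration 2: m = 1, freq = 8
After iteration 3: m = 2, freq = 12
After iteration 4: m = 3, freq = 16
Loop ends.

Final answer: 16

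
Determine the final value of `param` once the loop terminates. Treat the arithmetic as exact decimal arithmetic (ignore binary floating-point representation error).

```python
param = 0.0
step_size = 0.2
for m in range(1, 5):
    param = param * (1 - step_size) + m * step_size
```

Let's trace through this code step by step.

Initialize: param = 0.0
Initialize: step_size = 0.2
Entering loop: for m in range(1, 5):
After iteration 1: m = 1, param = 0.2
After iteration 2: m = 2, param = 0.56
After iteration 3: m = 3, param = 1.048
After iteration 4: m = 4, param = 1.6384
Loop ends.

Final answer: 1.6384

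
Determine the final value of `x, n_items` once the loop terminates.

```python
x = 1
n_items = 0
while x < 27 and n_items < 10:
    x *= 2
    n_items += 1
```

Let's trace through this code step by step.

Initialize: x = 1
Initialize: n_items = 0
Entering loop: while x < 27 and n_items < 10:
After iteration 1: x = 2, n_items = 1
After iteration 2: x = 4, n_items = 2
After iteration 3: x = 8, n_items = 3
After iteration 4: x = 16, n_items = 4
After iteration 5: x = 32, n_items = 5
Loop ends.

Final answer: 32, 5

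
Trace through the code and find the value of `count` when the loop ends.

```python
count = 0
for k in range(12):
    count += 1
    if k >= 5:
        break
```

Let's trace through this code step by step.

Initialize: count = 0
Entering loop: for k in range(12):
After iteration 1: k = 0, count = 1
After iteration 2: k = 1, count = 2
After iteration 3: k = 2, count = 3
After iteration 4: k = 3, count = 4
After iteration 5: k = 4, count = 5
After iteration 6: k = 5, count = 6
Loop ends.

Final answer: 6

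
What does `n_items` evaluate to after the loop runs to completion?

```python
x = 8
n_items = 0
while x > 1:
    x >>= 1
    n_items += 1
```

Let's trace through this code step by step.

Initialize: x = 8
Initialize: n_items = 0
Entering loop: while x > 1:
After iteration 1: x = 4, n_items = 1
After iteration 2: x = 2, n_items = 2
After iteration 3: x = 1, n_items = 3
Loop ends.

Final answer: 3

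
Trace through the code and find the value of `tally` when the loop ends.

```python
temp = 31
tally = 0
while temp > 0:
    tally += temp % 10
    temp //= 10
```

Let's trace through this code step by step.

Initialize: temp = 31
Initialize: tally = 0
Entering loop: while temp > 0:
After iteration 1: temp = 3, tally = 1
After iteration 2: temp = 0, tally = 4
Loop ends.

Final answer: 4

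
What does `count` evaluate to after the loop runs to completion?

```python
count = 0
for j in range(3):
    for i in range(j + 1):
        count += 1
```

Let's trace through this code step by step.

Initialize: count = 0
Entering loop: for j in range(3):
After iteration 1: j = 0, count = 1, i = 0
After iteration 2: j = 1, count = 3, i = 1
After iteration 3: j = 2, count = 6, i = 2
Loop ends.

Final answer: 6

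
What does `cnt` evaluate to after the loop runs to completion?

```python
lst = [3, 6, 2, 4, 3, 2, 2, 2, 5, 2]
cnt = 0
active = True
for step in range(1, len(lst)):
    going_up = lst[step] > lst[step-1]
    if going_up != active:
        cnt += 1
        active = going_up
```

Let's trace through this code step by step.

Initialize: lst = [3, 6, 2, 4, 3, 2, 2, 2, 5, 2]
Initialize: cnt = 0
Initialize: active = True
Entering loop: for step in range(1, len(lst)):
After iteration 1: step = 1, cnt = 0, active = True, going_up = True
After iteration 2: step = 2, cnt = 1, active = False, going_up = False
After iteration 3: step = 3, cnt = 2, active = True, going_up = True
After iteration 4: step = 4, cnt = 3, active = False, going_up = False
After iteration 5: step = 5, cnt = 3, active = False, going_up = False
After iteration 6: step = 6, cnt = 3, active = False, going_up = False
After iteration 7: step = 7, cnt = 3, active = False, going_up = False
After iteration 8: step = 8, cnt = 4, active = True, going_up = True
After iteration 9: step = 9, cnt = 5, active = False, going_up = False
Loop ends.

Final answer: 5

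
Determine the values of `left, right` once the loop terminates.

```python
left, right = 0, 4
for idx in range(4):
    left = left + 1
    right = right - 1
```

Let's trace through this code step by step.

Initialize: left = 0
Initialize: right = 4
Entering loop: for idx in range(4):
After iteration 1: idx = 0, left = 1, right = 3
After iteration 2: idx = 1, left = 2, right = 2
After iteration 3: idx = 2, left = 3, right = 1
After iteration 4: idx = 3, left = 4, right = 0
Loop ends.

Final answer: 4, 0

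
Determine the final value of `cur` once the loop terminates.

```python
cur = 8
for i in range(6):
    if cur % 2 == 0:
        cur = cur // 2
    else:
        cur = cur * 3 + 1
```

Let's trace through this code step by step.

Initialize: cur = 8
Entering loop: for i in range(6):
After iteration 1: i = 0, cur = 4
After iteration 2: i = 1, cur = 2
After iteration 3: i = 2, cur = 1
After iteration 4: i = 3, cur = 4
After iteration 5: i = 4, cur = 2
After iteration 6: i = 5, cur = 1
Loop ends.

Final answer: 1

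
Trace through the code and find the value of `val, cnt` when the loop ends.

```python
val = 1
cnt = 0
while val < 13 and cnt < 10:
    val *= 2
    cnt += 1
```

Let's trace through this code step by step.

Initialize: val = 1
Initialize: cnt = 0
Entering loop: while val < 13 and cnt < 10:
After iteration 1: val = 2, cnt = 1
After iteration 2: val = 4, cnt = 2
After iteration 3: val = 8, cnt = 3
After iteration 4: val = 16, cnt = 4
Loop ends.

Final answer: 16, 4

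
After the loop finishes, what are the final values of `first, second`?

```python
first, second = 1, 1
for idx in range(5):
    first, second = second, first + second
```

Let's trace through this code step by step.

Initialize: first = 1
Initialize: second = 1
Entering loop: for idx in range(5):
After iteration 1: idx = 0, first = 1, second = 2
After iteration 2: idx = 1, first = 2, second = 3
After iteration 3: idx = 2, first = 3, second = 5
After iteration 4: idx = 3, first = 5, second = 8
After iteration 5: idx = 4, first = 8, second = 13
Loop ends.

Final answer: 8, 13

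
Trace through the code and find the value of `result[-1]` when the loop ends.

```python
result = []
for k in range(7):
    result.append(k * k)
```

Let's trace through this code step by step.

Initialize: result = []
Entering loop: for k in range(7):
After iteration 1: k = 0, result = [0]
After iteration 2: k = 1, result = [0, 1]
After iteration 3: k = 2, result = [0, 1, 4]
After iteration 4: k = 3, result = [0, 1, 4, 9]
After iteration 5: k = 4, result = [0, 1, 4, 9, 16]
After iteration 6: k = 5, result = [0, 1, 4, 9, 16, 25]
After iteration 7: k = 6, result = [0, 1, 4, 9, 16, 25, 36]
Loop ends.
result[-1] = 36

Final answer: 36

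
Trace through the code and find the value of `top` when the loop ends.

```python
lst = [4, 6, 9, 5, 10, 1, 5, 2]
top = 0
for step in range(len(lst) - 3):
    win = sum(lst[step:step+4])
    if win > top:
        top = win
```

Let's trace through this code step by step.

Initialize: lst = [4, 6, 9, 5, 10, 1, 5, 2]
Initialize: top = 0
Entering loop: for step in range(len(lst) - 3):
After iteration 1: step = 0, top = 24, win = 24
After iteration 2: step = 1, top = 30, win = 30
After iteration 3: step = 2, top = 30, win = 25
After iteration 4: step = 3, top = 30, win = 21
After iteration 5: step = 4, top = 30, win = 18
Loop ends.

Final answer: 30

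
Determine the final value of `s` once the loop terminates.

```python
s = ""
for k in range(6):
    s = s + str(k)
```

Let's trace through this code step by step.

Initialize: s = ''
Entering loop: for k in range(6):
After iteration 1: k = 0, s = '0'
After iteration 2: k = 1, s = '01'
After iteration 3: k = 2, s = '012'
After iteration 4: k = 3, s = '0123'
After iteration 5: k = 4, s = '01234'
After iteration 6: k = 5, s = '012345'
Loop ends.

Final answer: '012345'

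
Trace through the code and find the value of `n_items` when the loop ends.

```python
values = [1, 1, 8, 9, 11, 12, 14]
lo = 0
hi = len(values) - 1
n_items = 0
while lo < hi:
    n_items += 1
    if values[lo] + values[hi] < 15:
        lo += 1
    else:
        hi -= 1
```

Let's trace through this code step by step.

Initialize: values = [1, 1, 8, 9, 11, 12, 14]
Initialize: lo = 0
Initialize: hi = 6
Initialize: n_items = 0
Entering loop: while lo < hi:
After iteration 1: lo = 0, hi = 5, n_items = 1
After iteration 2: lo = 1, hi = 5, n_items = 2
After iteration 3: lo = 2, hi = 5, n_items = 3
After iteration 4: lo = 2, hi = 4, n_items = 4
After iteration 5: lo = 2, hi = 3, n_items = 5
After iteration 6: lo = 2, hi = 2, n_items = 6
Loop ends.

Final answer: 6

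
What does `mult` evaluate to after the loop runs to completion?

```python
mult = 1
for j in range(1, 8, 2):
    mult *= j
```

Let's trace through this code step by step.

Initialize: mult = 1
Entering loop: for j in range(1, 8, 2):
After iteration 1: j = 1, mult = 1
After iteration 2: j = 3, mult = 3
After iteration 3: j = 5, mult = 15
After iteration 4: j = 7, mult = 105
Loop ends.

Final answer: 105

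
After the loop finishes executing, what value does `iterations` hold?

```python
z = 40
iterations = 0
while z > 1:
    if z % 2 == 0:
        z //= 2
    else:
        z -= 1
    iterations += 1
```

Let's trace through this code step by step.

Initialize: z = 40
Initialize: iterations = 0
Entering loop: while z > 1:
After iteration 1: z = 20, iterations = 1
After iteration 2: z = 10, iterations = 2
After iteration 3: z = 5, iterations = 3
After iteration 4: z = 4, iterations = 4
After iteration 5: z = 2, iterations = 5
After iteration 6: z = 1, iterations = 6
Loop ends.

Final answer: 6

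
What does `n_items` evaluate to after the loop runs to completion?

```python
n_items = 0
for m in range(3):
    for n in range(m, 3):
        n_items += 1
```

Let's trace through this code step by step.

Initialize: n_items = 0
Entering loop: for m in range(3):
After iteration 1: m = 0, n_items = 3
After iteration 2: m = 1, n_items = 5
After iteration 3: m = 2, n_items = 6
Loop ends.

Final answer: 6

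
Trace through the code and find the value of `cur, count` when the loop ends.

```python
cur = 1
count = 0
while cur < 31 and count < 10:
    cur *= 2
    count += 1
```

Let's trace through this code step by step.

Initialize: cur = 1
Initialize: count = 0
Entering loop: while cur < 31 and count < 10:
After iteration 1: cur = 2, count = 1
After iteration 2: cur = 4, count = 2
After iteration 3: cur = 8, count = 3
After iteration 4: cur = 16, count = 4
After iteration 5: cur = 32, count = 5
Loop ends.

Final answer: 32, 5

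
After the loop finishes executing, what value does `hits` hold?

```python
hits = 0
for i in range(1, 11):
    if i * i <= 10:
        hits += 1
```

Let's trace through this code step by step.

Initialize: hits = 0
Entering loop: for i in range(1, 11):
After iteration 1: i = 1, hits = 1
After iteration 2: i = 2, hits = 2
After iteration 3: i = 3, hits = 3
After iteration 4: i = 4, hits = 3
After iteration 5: i = 5, hits = 3
After iteration 6: i = 6, hits = 3
After iteration 7: i = 7, hits = 3
After iteration 8: i = 8, hits = 3
After iteration 9: i = 9, hits = 3
After iteration 10: i = 10, hits = 3
Loop ends.

Final answer: 3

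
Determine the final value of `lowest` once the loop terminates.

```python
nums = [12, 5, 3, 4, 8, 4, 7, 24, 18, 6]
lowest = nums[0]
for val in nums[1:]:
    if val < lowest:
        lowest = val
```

Let's trace through this code step by step.

Initialize: nums = [12, 5, 3, 4, 8, 4, 7, 24, 18, 6]
Initialize: lowest = 12
Entering loop: for val in nums[1:]:
After iteration 1: val = 5, lowest = 5
After iteration 2: val = 3, lowest = 3
After iteration 3: val = 4, lowest = 3
After iteration 4: val = 8, lowest = 3
After iteration 5: val = 4, lowest = 3
After iteration 6: val = 7, lowest = 3
After iteration 7: val = 24, lowest = 3
After iteration 8: val = 18, lowest = 3
After iteration 9: val = 6, lowest = 3
Loop ends.

Final answer: 3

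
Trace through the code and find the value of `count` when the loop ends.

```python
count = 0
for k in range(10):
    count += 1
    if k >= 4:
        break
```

Let's trace through this code step by step.

Initialize: count = 0
Entering loop: for k in range(10):
After iteration 1: k = 0, count = 1
After iteration 2: k = 1, count = 2
After iteration 3: k = 2, count = 3
After iteration 4: k = 3, count = 4
After iteration 5: k = 4, count = 5
Loop ends.

Final answer: 5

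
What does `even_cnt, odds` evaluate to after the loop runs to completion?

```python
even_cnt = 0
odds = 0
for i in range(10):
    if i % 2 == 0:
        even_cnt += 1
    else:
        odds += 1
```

Let's trace through this code step by step.

Initialize: even_cnt = 0
Initialize: odds = 0
Entering loop: for i in range(10):
After iteration 1: i = 0, even_cnt = 1, odds = 0
After iteration 2: i = 1, even_cnt = 1, odds = 1
After iteration 3: i = 2, even_cnt = 2, odds = 1
After iteration 4: i = 3, even_cnt = 2, odds = 2
After iteration 5: i = 4, even_cnt = 3, odds = 2
After iteration 6: i = 5, even_cnt = 3, odds = 3
After iteration 7: i = 6, even_cnt = 4, odds = 3
After iteration 8: i = 7, even_cnt = 4, odds = 4
After iteration 9: i = 8, even_cnt = 5, odds = 4
After iteration 10: i = 9, even_cnt = 5, odds = 5
Loop ends.

Final answer: 5, 5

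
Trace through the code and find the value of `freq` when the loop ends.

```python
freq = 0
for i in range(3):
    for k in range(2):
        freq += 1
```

Let's trace through this code step by step.

Initialize: freq = 0
Entering loop: for i in range(3):
After iteration 1: i = 0, freq = 2
After iteration 2: i = 1, freq = 4
After iteration 3: i = 2, freq = 6
Loop ends.

Final answer: 6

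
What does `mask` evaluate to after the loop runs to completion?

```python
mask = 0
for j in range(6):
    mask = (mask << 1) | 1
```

Let's trace through this code step by step.

Initialize: mask = 0
Entering loop: for j in range(6):
After iteration 1: j = 0, mask = 1
After iteration 2: j = 1, mask = 3
After iteration 3: j = 2, mask = 7
After iteration 4: j = 3, mask = 15
After iteration 5: j = 4, mask = 31
After iteration 6: j = 5, mask = 63
Loop ends.

Final answer: 63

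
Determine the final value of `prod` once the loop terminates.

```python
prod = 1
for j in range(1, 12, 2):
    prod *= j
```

Let's trace through this code step by step.

Initialize: prod = 1
Entering loop: for j in range(1, 12, 2):
After iteration 1: j = 1, prod = 1
After iteration 2: j = 3, prod = 3
After iteration 3: j = 5, prod = 15
After iteration 4: j = 7, prod = 105
After iteration 5: j = 9, prod = 945
After iteration 6: j = 11, prod = 10395
Loop ends.

Final answer: 10395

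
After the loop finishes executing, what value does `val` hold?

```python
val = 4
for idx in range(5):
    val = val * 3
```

Let's trace through this code step by step.

Initialize: val = 4
Entering loop: for idx in range(5):
After iteration 1: idx = 0, val = 12
After iteration 2: idx = 1, val = 36
After iteration 3: idx = 2, val = 108
After iteration 4: idx = 3, val = 324
After iteration 5: idx = 4, val = 972
Loop ends.

Final answer: 972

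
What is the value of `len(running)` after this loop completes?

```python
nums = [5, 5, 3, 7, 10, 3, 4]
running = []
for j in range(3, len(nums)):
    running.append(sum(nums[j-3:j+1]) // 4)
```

Let's trace through this code step by step.

Initialize: nums = [5, 5, 3, 7, 10, 3, 4]
Initialize: running = []
Entering loop: for j in range(3, len(nums)):
After iteration 1: j = 3, running = [5]
After iteration 2: j = 4, running = [5, 6]
After iteration 3: j = 5, running = [5, 6, 5]
After iteration 4: j = 6, running = [5, 6, 5, 6]
Loop ends.
len(running) = 4

Final answer: 4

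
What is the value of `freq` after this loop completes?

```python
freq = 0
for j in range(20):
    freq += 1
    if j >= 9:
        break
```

Let's trace through this code step by step.

Initialize: freq = 0
Entering loop: for j in range(20):
After iteration 1: j = 0, freq = 1
After iteration 2: j = 1, freq = 2
After iteration 3: j = 2, freq = 3
After iteration 4: j = 3, freq = 4
After iteration 5: j = 4, freq = 5
After iteration 6: j = 5, freq = 6
After iteration 7: j = 6, freq = 7
After iteration 8: j = 7, freq = 8
After iteration 9: j = 8, freq = 9
After iteration 10: j = 9, freq = 10
Loop ends.

Final answer: 10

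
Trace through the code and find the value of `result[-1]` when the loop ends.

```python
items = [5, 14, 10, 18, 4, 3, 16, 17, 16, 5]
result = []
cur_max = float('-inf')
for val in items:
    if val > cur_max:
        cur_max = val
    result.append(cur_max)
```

Let's trace through this code step by step.

Initialize: items = [5, 14, 10, 18, 4, 3, 16, 17, 16, 5]
Initialize: result = []
Initialize: cur_max = -inf
Entering loop: for val in items:
After iteration 1: val = 5, result = [5], cur_max = 5
After iteration 2: val = 14, result = [5, 14], cur_max = 14
After iteration 3: val = 10, result = [5, 14, 14], cur_max = 14
After iteration 4: val = 18, result = [5, 14, 14, 18], cur_max = 18
After iteration 5: val = 4, result = [5, 14, 14, 18, 18], cur_max = 18
After iteration 6: val = 3, result = [5, 14, 14, 18, 18, 18], cur_max = 18
After iteration 7: val = 16, result = [5, 14, 14, 18, 18, 18, 18], cur_max = 18
After iteration 8: val = 17, result = [5, 14, 14, 18, 18, 18, 18, 18], cur_max = 18
After iteration 9: val = 16, result = [5, 14, 14, 18, 18, 18, 18, 18, 18], cur_max = 18
After iteration 10: val = 5, result = [5, 14, 14, 18, 18, 18, 18, 18, 18, 18], cur_max = 18
Loop ends.
result[-1] = 18

Final answer: 18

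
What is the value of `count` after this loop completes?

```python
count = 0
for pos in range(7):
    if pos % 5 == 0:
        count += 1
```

Let's trace through this code step by step.

Initialize: count = 0
Entering loop: for pos in range(7):
After iteration 1: pos = 0, count = 1
After iteration 2: pos = 1, count = 1
After iteration 3: pos = 2, count = 1
After iteration 4: pos = 3, count = 1
After iteration 5: pos = 4, count = 1
After iteration 6: pos = 5, count = 2
After iteration 7: pos = 6, count = 2
Loop ends.

Final answer: 2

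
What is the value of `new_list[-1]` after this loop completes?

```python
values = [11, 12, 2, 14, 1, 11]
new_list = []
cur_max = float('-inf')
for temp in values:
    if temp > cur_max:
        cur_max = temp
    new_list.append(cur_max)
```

Let's trace through this code step by step.

Initialize: values = [11, 12, 2, 14, 1, 11]
Initialize: new_list = []
Initialize: cur_max = -inf
Entering loop: for temp in values:
After iteration 1: temp = 11, new_list = [11], cur_max = 11
After iteration 2: temp = 12, new_list = [11, 12], cur_max = 12
After iteration 3: temp = 2, new_list = [11, 12, 12], cur_max = 12
After iteration 4: temp = 14, new_list = [11, 12, 12, 14], cur_max = 14
After iteration 5: temp = 1, new_list = [11, 12, 12, 14, 14], cur_max = 14
After iteration 6: temp = 11, new_list = [11, 12, 12, 14, 14, 14], cur_max = 14
Loop ends.
new_list[-1] = 14

Final answer: 14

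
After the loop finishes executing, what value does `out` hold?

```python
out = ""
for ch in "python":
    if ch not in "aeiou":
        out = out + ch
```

Let's trace through this code step by step.

Initialize: out = ''
Entering loop: for ch in "python":
After iteration 1: ch = 'p', out = 'p'
After iteration 2: ch = 'y', out = 'py'
After iteration 3: ch = 't', out = 'pyt'
After iteration 4: ch = 'h', out = 'pyth'
After iteration 5: ch = 'o', out = 'pyth'
After iteration 6: ch = 'n', out = 'pythn'
Loop ends.

Final answer: 'pythn'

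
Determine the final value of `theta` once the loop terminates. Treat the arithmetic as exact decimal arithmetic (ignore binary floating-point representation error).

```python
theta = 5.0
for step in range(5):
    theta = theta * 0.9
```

Let's trace through this code step by step.

Initialize: theta = 5.0
Entering loop: for step in range(5):
After iteration 1: step = 0, theta = 4.5
After iteration 2: step = 1, theta = 4.05
After iteration 3: step = 2, theta = 3.645
After iteration 4: step = 3, theta = 3.2805
After iteration 5: step = 4, theta = 2.95245
Loop ends.

Final answer: 2.95245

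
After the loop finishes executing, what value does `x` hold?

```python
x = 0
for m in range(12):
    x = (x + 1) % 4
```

Let's trace through this code step by step.

Initialize: x = 0
Entering loop: for m in range(12):
After iteration 1: m = 0, x = 1
After iteration 2: m = 1, x = 2
After iteration 3: m = 2, x = 3
After iteration 4: m = 3, x = 0
After iteration 5: m = 4, x = 1
After iteration 6: m = 5, x = 2
After iteration 7: m = 6, x = 3
After iteration 8: m = 7, x = 0
After iteration 9: m = 8, x = 1
After iteration 10: m = 9, x = 2
After iteration 11: m = 10, x = 3
After iteration 12: m = 11, x = 0
Loop ends.

Final answer: 0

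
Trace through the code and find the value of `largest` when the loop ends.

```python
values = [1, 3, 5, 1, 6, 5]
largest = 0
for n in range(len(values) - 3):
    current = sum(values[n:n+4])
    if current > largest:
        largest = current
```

Let's trace through this code step by step.

Initialize: values = [1, 3, 5, 1, 6, 5]
Initialize: largest = 0
Entering loop: for n in range(len(values) - 3):
After iteration 1: n = 0, largest = 10, current = 10
After iteration 2: n = 1, largest = 15, current = 15
After iteration 3: n = 2, largest = 17, current = 17
Loop ends.

Final answer: 17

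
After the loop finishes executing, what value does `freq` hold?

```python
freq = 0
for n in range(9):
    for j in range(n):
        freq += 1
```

Let's trace through this code step by step.

Initialize: freq = 0
Entering loop: for n in range(9):
After iteration 1: n = 0, freq = 0
After iteration 2: n = 1, freq = 1, j = 0
After iteration 3: n = 2, freq = 3, j = 1
After iteration 4: n = 3, freq = 6, j = 2
After iteration 5: n = 4, freq = 10, j = 3
After iteration 6: n = 5, freq = 15, j = 4
After iteration 7: n = 6, freq = 21, j = 5
After iteration 8: n = 7, freq = 28, j = 6
After iteration 9: n = 8, freq = 36, j = 7
Loop ends.

Final answer: 36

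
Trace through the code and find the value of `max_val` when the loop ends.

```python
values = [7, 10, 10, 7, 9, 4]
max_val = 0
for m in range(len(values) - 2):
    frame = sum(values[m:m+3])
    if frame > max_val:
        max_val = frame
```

Let's trace through this code step by step.

Initialize: values = [7, 10, 10, 7, 9, 4]
Initialize: max_val = 0
Entering loop: for m in range(len(values) - 2):
After iteration 1: m = 0, max_val = 27, frame = 27
After iteration 2: m = 1, max_val = 27, frame = 27
After iteration 3: m = 2, max_val = 27, frame = 26
After iteration 4: m = 3, max_val = 27, frame = 20
Loop ends.

Final answer: 27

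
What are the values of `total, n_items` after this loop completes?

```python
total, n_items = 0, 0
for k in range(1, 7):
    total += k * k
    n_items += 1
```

Let's trace through this code step by step.

Initialize: total = 0
Initialize: n_items = 0
Entering loop: for k in range(1, 7):
After iteration 1: k = 1, total = 1, n_items = 1
After iteration 2: k = 2, total = 5, n_items = 2
After iteration 3: k = 3, total = 14, n_items = 3
After iteration 4: k = 4, total = 30, n_items = 4
After iteration 5: k = 5, total = 55, n_items = 5
After iteration 6: k = 6, total = 91, n_items = 6
Loop ends.

Final answer: 91, 6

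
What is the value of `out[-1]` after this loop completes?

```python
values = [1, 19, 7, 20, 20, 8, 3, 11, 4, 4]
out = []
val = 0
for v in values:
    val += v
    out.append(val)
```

Let's trace through this code step by step.

Initialize: values = [1, 19, 7, 20, 20, 8, 3, 11, 4, 4]
Initialize: out = []
Initialize: val = 0
Entering loop: for v in values:
After iteration 1: v = 1, out = [1], val = 1
After iteration 2: v = 19, out = [1, 20], val = 20
After iteration 3: v = 7, out = [1, 20, 27], val = 27
After iteration 4: v = 20, out = [1, 20, 27, 47], val = 47
After iteration 5: v = 20, out = [1, 20, 27, 47, 67], val = 67
After iteration 6: v = 8, out = [1, 20, 27, 47, 67, 75], val = 75
After iteration 7: v = 3, out = [1, 20, 27, 47, 67, 75, 78], val = 78
After iteration 8: v = 11, out = [1, 20, 27, 47, 67, 75, 78, 89], val = 89
After iteration 9: v = 4, out = [1, 20, 27, 47, 67, 75, 78, 89, 93], val = 93
After iteration 10: v = 4, out = [1, 20, 27, 47, 67, 75, 78, 89, 93, 97], val = 97
Loop ends.
out[-1] = 97

Final answer: 97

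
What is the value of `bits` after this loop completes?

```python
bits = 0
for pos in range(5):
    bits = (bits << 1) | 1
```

Let's trace through this code step by step.

Initialize: bits = 0
Entering loop: for pos in range(5):
After iteration 1: pos = 0, bits = 1
After iteration 2: pos = 1, bits = 3
After iteration 3: pos = 2, bits = 7
After iteration 4: pos = 3, bits = 15
After iteration 5: pos = 4, bits = 31
Loop ends.

Final answer: 31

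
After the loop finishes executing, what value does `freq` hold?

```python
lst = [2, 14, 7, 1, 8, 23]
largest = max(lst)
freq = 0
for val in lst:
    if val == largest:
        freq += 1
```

Let's trace through this code step by step.

Initialize: lst = [2, 14, 7, 1, 8, 23]
Initialize: largest = 23
Initialize: freq = 0
Entering loop: for val in lst:
After iteration 1: val = 2, freq = 0
After iteration 2: val = 14, freq = 0
After iteration 3: val = 7, freq = 0
After iteration 4: val = 1, freq = 0
After iteration 5: val = 8, freq = 0
After iteration 6: val = 23, freq = 1
Loop ends.

Final answer: 1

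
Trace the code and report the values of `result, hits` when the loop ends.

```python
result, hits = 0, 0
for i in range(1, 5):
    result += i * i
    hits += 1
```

Let's trace through this code step by step.

Initialize: result = 0
Initialize: hits = 0
Entering loop: for i in range(1, 5):
After iteration 1: i = 1, result = 1, hits = 1
After iteration 2: i = 2, result = 5, hits = 2
After iteration 3: i = 3, result = 14, hits = 3
After iteration 4: i = 4, result = 30, hits = 4
Loop ends.

Final answer: 30, 4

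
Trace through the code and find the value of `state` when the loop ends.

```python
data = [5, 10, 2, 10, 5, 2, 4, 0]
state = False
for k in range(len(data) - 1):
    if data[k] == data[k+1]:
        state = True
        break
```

Let's trace through this code step by step.

Initialize: data = [5, 10, 2, 10, 5, 2, 4, 0]
Initialize: state = False
Entering loop: for k in range(len(data) - 1):
After iteration 1: k = 0, state = False
After iteration 2: k = 1, state = False
After iteration 3: k = 2, state = False
After iteration 4: k = 3, state = False
After iteration 5: k = 4, state = False
After iteration 6: k = 5, state = False
After iteration 7: k = 6, state = False
Loop ends.

Final answer: False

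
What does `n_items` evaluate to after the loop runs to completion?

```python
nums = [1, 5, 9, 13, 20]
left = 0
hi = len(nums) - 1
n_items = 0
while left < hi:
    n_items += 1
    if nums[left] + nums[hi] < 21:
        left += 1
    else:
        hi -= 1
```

Let's trace through this code step by step.

Initialize: nums = [1, 5, 9, 13, 20]
Initialize: left = 0
Initialize: hi = 4
Initialize: n_items = 0
Entering loop: while left < hi:
After iteration 1: left = 0, hi = 3, n_items = 1
After iteration 2: left = 1, hi = 3, n_items = 2
After iteration 3: left = 2, hi = 3, n_items = 3
After iteration 4: left = 2, hi = 2, n_items = 4
Loop ends.

Final answer: 4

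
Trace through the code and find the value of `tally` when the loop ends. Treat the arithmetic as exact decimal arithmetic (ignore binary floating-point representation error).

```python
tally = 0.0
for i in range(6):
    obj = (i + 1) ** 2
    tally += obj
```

Let's trace through this code step by step.

Initialize: tally = 0.0
Entering loop: for i in range(6):
After iteration 1: i = 0, tally = 1.0, obj = 1
After iteration 2: i = 1, tally = 5.0, obj = 4
After iteration 3: i = 2, tally = 14.0, obj = 9
After iteration 4: i = 3, tally = 30.0, obj = 16
After iteration 5: i = 4, tally = 55.0, obj = 25
After iteration 6: i = 5, tally = 91.0, obj = 36
Loop ends.

Final answer: 91.0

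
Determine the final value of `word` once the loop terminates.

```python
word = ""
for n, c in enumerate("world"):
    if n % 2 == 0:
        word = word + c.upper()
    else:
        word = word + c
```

Let's trace through this code step by step.

Initialize: word = ''
Entering loop: for n, c in enumerate("world"):
After iteration 1: n = 0, c = 'w', word = 'W'
After iteration 2: n = 1, c = 'o', word = 'Wo'
After iteration 3: n = 2, c = 'r', word = 'WoR'
After iteration 4: n = 3, c = 'l', word = 'WoRl'
After iteration 5: n = 4, c = 'd', word = 'WoRlD'
Loop ends.

Final answer: 'WoRlD'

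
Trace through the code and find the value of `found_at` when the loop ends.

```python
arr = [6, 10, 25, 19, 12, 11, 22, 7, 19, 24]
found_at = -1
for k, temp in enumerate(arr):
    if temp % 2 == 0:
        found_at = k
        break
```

Let's trace through this code step by step.

Initialize: arr = [6, 10, 25, 19, 12, 11, 22, 7, 19, 24]
Initialize: found_at = -1
Entering loop: for k, temp in enumerate(arr):
After iteration 1: k = 0, temp = 6, found_at = 0
Loop ends.

Final answer: 0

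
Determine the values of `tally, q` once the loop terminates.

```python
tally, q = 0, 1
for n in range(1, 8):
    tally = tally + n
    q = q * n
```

Let's trace through this code step by step.

Initialize: tally = 0
Initialize: q = 1
Entering loop: for n in range(1, 8):
After iteration 1: n = 1, tally = 1, q = 1
After iteration 2: n = 2, tally = 3, q = 2
After iteration 3: n = 3, tally = 6, q = 6
After iteration 4: n = 4, tally = 10, q = 24
After iteration 5: n = 5, tally = 15, q = 120
After iteration 6: n = 6, tally = 21, q = 720
After iteration 7: n = 7, tally = 28, q = 5040
Loop ends.

Final answer: 28, 5040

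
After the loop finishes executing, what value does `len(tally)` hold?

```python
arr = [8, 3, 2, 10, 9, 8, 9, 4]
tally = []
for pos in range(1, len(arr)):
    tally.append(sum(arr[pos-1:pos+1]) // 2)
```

Let's trace through this code step by step.

Initialize: arr = [8, 3, 2, 10, 9, 8, 9, 4]
Initialize: tally = []
Entering loop: for pos in range(1, len(arr)):
After iteration 1: pos = 1, tally = [5]
After iteration 2: pos = 2, tally = [5, 2]
After iteration 3: pos = 3, tally = [5, 2, 6]
After iteration 4: pos = 4, tally = [5, 2, 6, 9]
After iteration 5: pos = 5, tally = [5, 2, 6, 9, 8]
After iteration 6: pos = 6, tally = [5, 2, 6, 9, 8, 8]
After iteration 7: pos = 7, tally = [5, 2, 6, 9, 8, 8, 6]
Loop ends.
len(tally) = 7

Final answer: 7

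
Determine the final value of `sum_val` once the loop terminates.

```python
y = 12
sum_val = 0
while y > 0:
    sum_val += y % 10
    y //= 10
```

Let's trace through this code step by step.

Initialize: y = 12
Initialize: sum_val = 0
Entering loop: while y > 0:
After iteration 1: y = 1, sum_val = 2
After iteration 2: y = 0, sum_val = 3
Loop ends.

Final answer: 3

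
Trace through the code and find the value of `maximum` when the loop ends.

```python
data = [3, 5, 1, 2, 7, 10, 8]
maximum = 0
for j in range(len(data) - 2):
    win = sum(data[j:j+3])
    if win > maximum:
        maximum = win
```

Let's trace through this code step by step.

Initialize: data = [3, 5, 1, 2, 7, 10, 8]
Initialize: maximum = 0
Entering loop: for j in range(len(data) - 2):
After iteration 1: j = 0, maximum = 9, win = 9
After iteration 2: j = 1, maximum = 9, win = 8
After iteration 3: j = 2, maximum = 10, win = 10
After iteration 4: j = 3, maximum = 19, win = 19
After iteration 5: j = 4, maximum = 25, win = 25
Loop ends.

Final answer: 25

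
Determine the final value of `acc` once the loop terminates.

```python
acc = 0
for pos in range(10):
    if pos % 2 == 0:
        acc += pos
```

Let's trace through this code step by step.

Initialize: acc = 0
Entering loop: for pos in range(10):
After iteration 1: pos = 0, acc = 0
After iteration 2: pos = 1, acc = 0
After iteration 3: pos = 2, acc = 2
After iteration 4: pos = 3, acc = 2
After iteration 5: pos = 4, acc = 6
After iteration 6: pos = 5, acc = 6
After iteration 7: pos = 6, acc = 12
After iteration 8: pos = 7, acc = 12
After iteration 9: pos = 8, acc = 20
After iteration 10: pos = 9, acc = 20
Loop ends.

Final answer: 20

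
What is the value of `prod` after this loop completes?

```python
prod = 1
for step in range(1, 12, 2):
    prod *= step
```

Let's trace through this code step by step.

Initialize: prod = 1
Entering loop: for step in range(1, 12, 2):
After iteration 1: step = 1, prod = 1
After iteration 2: step = 3, prod = 3
After iteration 3: step = 5, prod = 15
After iteration 4: step = 7, prod = 105
After iteration 5: step = 9, prod = 945
After iteration 6: step = 11, prod = 10395
Loop ends.

Final answer: 10395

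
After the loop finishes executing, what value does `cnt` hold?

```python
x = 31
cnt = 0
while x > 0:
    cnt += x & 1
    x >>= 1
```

Let's trace through this code step by step.

Initialize: x = 31
Initialize: cnt = 0
Entering loop: while x > 0:
After iteration 1: x = 15, cnt = 1
After iteration 2: x = 7, cnt = 2
After iteration 3: x = 3, cnt = 3
After iteration 4: x = 1, cnt = 4
After iteration 5: x = 0, cnt = 5
Loop ends.

Final answer: 5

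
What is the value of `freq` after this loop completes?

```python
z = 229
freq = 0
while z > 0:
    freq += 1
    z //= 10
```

Let's trace through this code step by step.

Initialize: z = 229
Initialize: freq = 0
Entering loop: while z > 0:
After iteration 1: z = 22, freq = 1
After iteration 2: z = 2, freq = 2
After iteration 3: z = 0, freq = 3
Loop ends.

Final answer: 3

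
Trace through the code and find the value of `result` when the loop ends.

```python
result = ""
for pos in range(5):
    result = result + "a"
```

Let's trace through this code step by step.

Initialize: result = ''
Entering loop: for pos in range(5):
After iteration 1: pos = 0, result = 'a'
After iteration 2: pos = 1, result = 'aa'
After iteration 3: pos = 2, result = 'aaa'
After iteration 4: pos = 3, result = 'aaaa'
After iteration 5: pos = 4, result = 'aaaaa'
Loop ends.

Final answer: 'aaaaa'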